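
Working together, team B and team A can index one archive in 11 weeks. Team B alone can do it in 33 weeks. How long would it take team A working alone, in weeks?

Combined rate is 1/11 per week.
Known contribution: 1/33 per week.
So team A's rate is 1/11 − 1/33 = 2/33, meaning 33/2 weeks alone.

33/2 weeks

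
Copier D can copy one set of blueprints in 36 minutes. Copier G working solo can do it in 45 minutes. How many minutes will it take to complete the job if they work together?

20 minutes

With two workers the combined time is the product over the sum: 36·45/(36+45) = 1620/81 = 20 minutes.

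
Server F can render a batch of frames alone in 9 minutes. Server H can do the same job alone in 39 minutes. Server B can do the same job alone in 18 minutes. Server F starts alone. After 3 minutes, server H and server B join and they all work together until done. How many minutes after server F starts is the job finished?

97/15 minutes

In the first 3 minutes server F alone does 3/9 = 1/3 of the job, leaving 2/3.
Once everyone is working, combined rate: 1/9 + 1/39 + 1/18 = (26 + 6 + 13)/234 = 45/234 = 5/26 per minute.
Remaining 2/3 at 5/26 per minute takes 52/15 minutes.
Total from the start = 3 + 52/15 = 97/15 minutes.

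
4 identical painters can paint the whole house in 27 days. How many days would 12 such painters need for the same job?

Total work is 4·27 = 108 painter-days.
With 12 painters: 108/12 = 9 days.

9 days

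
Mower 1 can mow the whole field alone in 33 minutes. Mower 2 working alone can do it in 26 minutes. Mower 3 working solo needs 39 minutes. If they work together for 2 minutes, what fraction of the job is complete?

Combined rate: 1/33 + 1/26 + 1/39 = (26 + 33 + 22)/858 = 81/858 = 27/286 per minute.
In 2 minutes they complete 2·27/286 = 27/143 of the job.

27/143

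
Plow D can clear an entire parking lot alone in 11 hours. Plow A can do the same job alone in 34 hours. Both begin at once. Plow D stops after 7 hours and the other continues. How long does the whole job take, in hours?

In the first 7 hours the combined rate is 45/374, so 315/374 of the job is done, leaving 59/374.
After Plow D leaves the rate is 1/34 per hour; the remaining 59/374 takes 59/11 hours.
Total = 7 + 59/11 = 136/11 hours.

136/11 hours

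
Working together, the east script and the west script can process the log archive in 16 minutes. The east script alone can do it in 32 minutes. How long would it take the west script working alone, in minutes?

32 minutes

Combined rate is 1/16 per minute.
Known contribution: 1/32 per minute.
So the west script's rate is 1/16 − 1/32 = 1/32, meaning 32 minutes alone.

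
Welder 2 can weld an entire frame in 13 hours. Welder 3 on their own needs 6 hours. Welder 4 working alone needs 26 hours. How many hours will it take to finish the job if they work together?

39/11 hours

Combined rate: 1/13 + 1/6 + 1/26 = (6 + 13 + 3)/78 = 22/78 = 11/39 per hour.
Time = 1 ÷ (11/39) = 39/11 hours.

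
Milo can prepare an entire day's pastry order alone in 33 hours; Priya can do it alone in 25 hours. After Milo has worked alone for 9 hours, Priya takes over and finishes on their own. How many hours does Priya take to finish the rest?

200/11 hours

In 9 hours Milo does 9/33 = 3/11 of the job, leaving 8/11.
Priya works at 1/25 per hour, so finishing takes 8/11 ÷ 1/25 = 200/11 hours.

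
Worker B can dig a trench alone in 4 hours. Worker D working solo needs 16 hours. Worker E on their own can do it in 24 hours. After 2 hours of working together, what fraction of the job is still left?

Combined rate: 1/4 + 1/16 + 1/24 = (12 + 3 + 2)/48 = 17/48 per hour.
In 2 hours they complete 2·17/48 = 17/24 of the job.
So 7/24 remains.

7/24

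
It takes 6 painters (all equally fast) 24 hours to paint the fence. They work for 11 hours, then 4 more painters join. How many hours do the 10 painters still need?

39/5 hours

One painter does 1/144 of the job per hour.
After 11 hours with 6 painters, 11/24 is done (13/24 left).
With 10 painters the rate is 10/144 = 5/72, so the rest takes 13/24 ÷ 5/72 = 39/5 hours.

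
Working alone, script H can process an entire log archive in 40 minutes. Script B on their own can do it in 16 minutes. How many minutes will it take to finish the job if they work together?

Combined rate: 1/40 + 1/16 = (2 + 5)/80 = 7/80 per minute.
Time = 1 ÷ (7/80) = 80/7 minutes.

80/7 minutes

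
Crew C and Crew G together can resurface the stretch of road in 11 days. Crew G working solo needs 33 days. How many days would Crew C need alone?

33/2 days

Combined rate is 1/11 per day.
Known contribution: 1/33 per day.
So Crew C's rate is 1/11 − 1/33 = 2/33, meaning 33/2 days alone.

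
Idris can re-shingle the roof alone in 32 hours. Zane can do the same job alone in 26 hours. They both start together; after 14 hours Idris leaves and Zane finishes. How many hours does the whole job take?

In the first 14 hours the combined rate is 29/416, so 203/208 of the job is done, leaving 5/208.
After Idris leaves the rate is 1/26 per hour; the remaining 5/208 takes 5/8 hours.
Total = 14 + 5/8 = 117/8 hours.

117/8 hours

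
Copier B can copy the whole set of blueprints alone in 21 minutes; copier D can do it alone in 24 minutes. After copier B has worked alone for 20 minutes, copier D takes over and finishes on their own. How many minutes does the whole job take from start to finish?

In 20 minutes copier B does 20/21 of the job, leaving 1/21.
Copier D works at 1/24 per minute, so finishing takes 1/21 ÷ 1/24 = 8/7 minutes.
Total time = 20 + 8/7 = 148/7 minutes.

148/7 minutes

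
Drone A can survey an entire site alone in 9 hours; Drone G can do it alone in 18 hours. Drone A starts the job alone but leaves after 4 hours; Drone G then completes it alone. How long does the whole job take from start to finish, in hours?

In 4 hours Drone A does 4/9 of the job, leaving 5/9.
Drone G works at 1/18 per hour, so finishing takes 5/9 ÷ 1/18 = 10 hours.
Total time = 4 + 10 = 14 hours.

14 hours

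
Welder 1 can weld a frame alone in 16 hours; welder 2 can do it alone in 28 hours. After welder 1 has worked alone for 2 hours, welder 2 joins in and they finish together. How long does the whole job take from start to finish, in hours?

120/11 hours

In 2 hours welder 1 does 2/16 = 1/8 of the job, leaving 7/8.
Welder 1 and welder 2 together work at 11/112 per hour, so finishing takes 7/8 ÷ 11/112 = 98/11 hours.
Total time = 2 + 98/11 = 120/11 hours.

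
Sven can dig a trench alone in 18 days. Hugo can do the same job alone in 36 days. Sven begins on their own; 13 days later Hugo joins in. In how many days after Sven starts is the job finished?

In the first 13 days Sven alone does 13/18 of the job, leaving 5/18.
Once everyone is working, combined rate: 1/18 + 1/36 = (2 + 1)/36 = 3/36 = 1/12 per day.
Remaining 5/18 at 1/12 per day takes 10/3 days.
Total from the start = 13 + 10/3 = 49/3 days.

49/3 days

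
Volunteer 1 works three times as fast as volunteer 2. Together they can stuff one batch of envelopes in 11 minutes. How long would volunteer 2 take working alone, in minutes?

Let volunteer 2's rate be r; then volunteer 1's rate is 3r, so together (3 + 1)r = 4r = 1/11.
Thus r = 1/44 per minute.
Volunteer 2 alone: 44 minutes; volunteer 1 alone: 44/3 minutes.

44 minutes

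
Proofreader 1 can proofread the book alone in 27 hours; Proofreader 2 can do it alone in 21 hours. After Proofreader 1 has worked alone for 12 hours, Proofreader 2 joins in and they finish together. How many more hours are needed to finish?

In 12 hours Proofreader 1 does 12/27 = 4/9 of the job, leaving 5/9.
Proofreader 1 and Proofreader 2 together work at 16/189 per hour, so finishing takes 5/9 ÷ 16/189 = 105/16 hours.

105/16 hours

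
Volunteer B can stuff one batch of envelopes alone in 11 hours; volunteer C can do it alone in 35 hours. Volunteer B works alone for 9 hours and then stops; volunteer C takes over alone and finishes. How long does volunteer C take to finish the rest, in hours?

70/11 hours

In 9 hours volunteer B does 9/11 of the job, leaving 2/11.
Volunteer C works at 1/35 per hour, so finishing takes 2/11 ÷ 1/35 = 70/11 hours.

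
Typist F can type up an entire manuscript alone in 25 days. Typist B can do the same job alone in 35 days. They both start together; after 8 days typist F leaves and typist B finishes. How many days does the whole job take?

In the first 8 days the combined rate is 12/175, so 96/175 of the job is done, leaving 79/175.
After typist F leaves the rate is 1/35 per day; the remaining 79/175 takes 79/5 days.
Total = 8 + 79/5 = 119/5 days.

119/5 days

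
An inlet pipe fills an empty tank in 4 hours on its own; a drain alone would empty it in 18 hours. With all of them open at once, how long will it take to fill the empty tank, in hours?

36/7 hours

Net rate = 1/4 − 1/18 = (9 − 2)/36 = 7/36 per hour.
Filling time = 1 ÷ (7/36) = 36/7 hours.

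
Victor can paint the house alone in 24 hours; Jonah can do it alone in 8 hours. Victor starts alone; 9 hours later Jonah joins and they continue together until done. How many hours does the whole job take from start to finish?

51/4 hours

In 9 hours Victor does 9/24 = 3/8 of the job, leaving 5/8.
Victor and Jonah together work at 1/6 per hour, so finishing takes 5/8 ÷ 1/6 = 15/4 hours.
Total time = 9 + 15/4 = 51/4 hours.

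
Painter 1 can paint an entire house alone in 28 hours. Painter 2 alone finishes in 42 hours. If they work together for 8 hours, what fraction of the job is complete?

Combined rate: 1/28 + 1/42 = (3 + 2)/84 = 5/84 per hour.
In 8 hours they complete 8·5/84 = 10/21 of the job.

10/21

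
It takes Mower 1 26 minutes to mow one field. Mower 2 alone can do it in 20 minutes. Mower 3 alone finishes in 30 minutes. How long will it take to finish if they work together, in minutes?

156/19 minutes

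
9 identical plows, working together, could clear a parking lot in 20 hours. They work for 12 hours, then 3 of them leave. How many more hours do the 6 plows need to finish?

12 hours

One plow does 1/180 of the job per hour.
After 12 hours with 9 plows, 3/5 is done (2/5 left).
With 6 plows the rate is 6/180 = 1/30, so the rest takes 2/5 ÷ 1/30 = 12 hours.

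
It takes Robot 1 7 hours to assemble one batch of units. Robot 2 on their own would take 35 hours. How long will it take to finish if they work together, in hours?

35/6 hours

Combined rate: 1/7 + 1/35 = (5 + 1)/35 = 6/35 per hour.
Time = 1 ÷ (6/35) = 35/6 hours.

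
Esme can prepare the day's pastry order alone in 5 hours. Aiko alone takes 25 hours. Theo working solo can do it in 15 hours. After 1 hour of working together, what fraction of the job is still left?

52/75

Combined rate: 1/5 + 1/25 + 1/15 = (15 + 3 + 5)/75 = 23/75 per hour.
In 1 hour they complete 1·23/75 = 23/75 of the job.
So 52/75 remains.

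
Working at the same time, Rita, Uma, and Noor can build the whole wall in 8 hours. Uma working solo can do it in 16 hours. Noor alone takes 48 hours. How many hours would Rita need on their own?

24 hours

Combined rate is 1/8 per hour.
Known contribution: 1/16 + 1/48 = (3 + 1)/48 = 4/48 = 1/12 per hour.
So Rita's rate is 1/8 − 1/12 = 1/24, meaning 24 hours alone.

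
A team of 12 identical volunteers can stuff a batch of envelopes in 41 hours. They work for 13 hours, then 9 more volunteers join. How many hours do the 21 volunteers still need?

One volunteer does 1/492 of the job per hour.
After 13 hours with 12 volunteers, 13/41 is done (28/41 left).
With 21 volunteers the rate is 21/492 = 7/164, so the rest takes 28/41 ÷ 7/164 = 16 hours.

16 hours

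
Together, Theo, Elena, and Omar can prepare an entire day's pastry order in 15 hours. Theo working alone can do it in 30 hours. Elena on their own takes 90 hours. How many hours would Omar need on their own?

45 hours

Combined rate is 1/15 per hour.
Known contribution: 1/30 + 1/90 = (3 + 1)/90 = 4/90 = 2/45 per hour.
So Omar's rate is 1/15 − 2/45 = 1/45, meaning 45 hours alone.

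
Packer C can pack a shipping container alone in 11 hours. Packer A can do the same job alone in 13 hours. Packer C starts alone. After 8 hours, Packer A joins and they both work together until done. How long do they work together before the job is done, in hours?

13/8 hours

In the first 8 hours Packer C alone does 8/11 of the job, leaving 3/11.
Once everyone is working, combined rate: 1/11 + 1/13 = (13 + 11)/143 = 24/143 per hour.
Remaining 3/11 at 24/143 per hour takes 13/8 hours.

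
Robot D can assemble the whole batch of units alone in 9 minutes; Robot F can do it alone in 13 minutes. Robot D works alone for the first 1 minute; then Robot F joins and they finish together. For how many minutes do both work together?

52/11 minutes

In 1 minute Robot D does 1/9 of the job, leaving 8/9.
Robot D and Robot F together work at 22/117 per minute, so finishing takes 8/9 ÷ 22/117 = 52/11 minutes.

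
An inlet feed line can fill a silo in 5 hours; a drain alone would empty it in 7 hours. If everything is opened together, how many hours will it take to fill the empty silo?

Net rate = 1/5 − 1/7 = (7 − 5)/35 = 2/35 per hour.
Filling time = 1 ÷ (2/35) = 35/2 hours.

35/2 hours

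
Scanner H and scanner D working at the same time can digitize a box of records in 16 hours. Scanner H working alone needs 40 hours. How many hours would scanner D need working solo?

80/3 hours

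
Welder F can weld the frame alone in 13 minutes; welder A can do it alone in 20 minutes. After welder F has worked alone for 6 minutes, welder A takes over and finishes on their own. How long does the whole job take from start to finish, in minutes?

218/13 minutes

In 6 minutes welder F does 6/13 of the job, leaving 7/13.
Welder A works at 1/20 per minute, so finishing takes 7/13 ÷ 1/20 = 140/13 minutes.
Total time = 6 + 140/13 = 218/13 minutes.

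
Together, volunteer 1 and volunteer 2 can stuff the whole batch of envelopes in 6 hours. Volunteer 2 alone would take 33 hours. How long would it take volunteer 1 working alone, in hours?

22/3 hours

Combined rate is 1/6 per hour.
Known contribution: 1/33 per hour.
So volunteer 1's rate is 1/6 − 1/33 = 3/22, meaning 22/3 hours alone.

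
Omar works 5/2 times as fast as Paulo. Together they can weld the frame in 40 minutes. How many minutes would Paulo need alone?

Let Paulo's rate be r; then Omar's rate is (5/2)r, so together (5/2 + 1)r = (7/2)r = 1/40.
Thus r = 1/140 per minute.
Paulo alone: 140 minutes; Omar alone: 56 minutes.

140 minutes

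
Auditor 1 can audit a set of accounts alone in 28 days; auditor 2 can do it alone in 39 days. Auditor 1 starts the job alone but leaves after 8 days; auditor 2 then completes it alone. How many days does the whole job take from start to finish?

251/7 days

In 8 days auditor 1 does 8/28 = 2/7 of the job, leaving 5/7.
Auditor 2 works at 1/39 per day, so finishing takes 5/7 ÷ 1/39 = 195/7 days.
Total time = 8 + 195/7 = 251/7 days.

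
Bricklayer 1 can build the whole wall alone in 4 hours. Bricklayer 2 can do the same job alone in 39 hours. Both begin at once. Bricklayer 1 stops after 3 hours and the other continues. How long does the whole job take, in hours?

39/4 hours

In the first 3 hours the combined rate is 43/156, so 43/52 of the job is done, leaving 9/52.
After Bricklayer 1 leaves the rate is 1/39 per hour; the remaining 9/52 takes 27/4 hours.
Total = 3 + 27/4 = 39/4 hours.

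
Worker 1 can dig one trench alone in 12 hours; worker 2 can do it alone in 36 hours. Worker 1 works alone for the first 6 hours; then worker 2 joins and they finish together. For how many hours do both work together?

9/2 hours

In 6 hours worker 1 does 6/12 = 1/2 of the job, leaving 1/2.
Worker 1 and worker 2 together work at 1/9 per hour, so finishing takes 1/2 ÷ 1/9 = 9/2 hours.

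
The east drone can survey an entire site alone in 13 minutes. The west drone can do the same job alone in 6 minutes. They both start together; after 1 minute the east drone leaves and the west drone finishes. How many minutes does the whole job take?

72/13 minutes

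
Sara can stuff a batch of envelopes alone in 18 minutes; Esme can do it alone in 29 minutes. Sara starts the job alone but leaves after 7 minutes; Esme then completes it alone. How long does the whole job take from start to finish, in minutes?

In 7 minutes Sara does 7/18 of the job, leaving 11/18.
Esme works at 1/29 per minute, so finishing takes 11/18 ÷ 1/29 = 319/18 minutes.
Total time = 7 + 319/18 = 445/18 minutes.

445/18 minutes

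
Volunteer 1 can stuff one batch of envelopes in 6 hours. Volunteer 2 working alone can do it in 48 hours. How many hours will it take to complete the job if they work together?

With two workers the combined time is the product over the sum: 6·48/(6+48) = 288/54 = 16/3 hours.

16/3 hours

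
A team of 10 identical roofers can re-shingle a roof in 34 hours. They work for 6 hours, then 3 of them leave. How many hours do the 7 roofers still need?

One roofer does 1/340 of the job per hour.
After 6 hours with 10 roofers, 3/17 is done (14/17 left).
With 7 roofers the rate is 7/340, so the rest takes 14/17 ÷ 7/340 = 40 hours.

40 hours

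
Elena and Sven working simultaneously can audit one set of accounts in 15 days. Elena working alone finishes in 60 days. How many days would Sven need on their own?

Combined rate is 1/15 per day.
Known contribution: 1/60 per day.
So Sven's rate is 1/15 − 1/60 = 1/20, meaning 20 days alone.

20 days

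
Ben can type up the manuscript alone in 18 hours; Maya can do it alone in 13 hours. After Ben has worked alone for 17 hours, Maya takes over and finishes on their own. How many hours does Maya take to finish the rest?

13/18 hours

In 17 hours Ben does 17/18 of the job, leaving 1/18.
Maya works at 1/13 per hour, so finishing takes 1/18 ÷ 1/13 = 13/18 hours.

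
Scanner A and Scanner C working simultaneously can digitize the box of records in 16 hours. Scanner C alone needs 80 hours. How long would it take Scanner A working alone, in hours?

Combined rate is 1/16 per hour.
Known contribution: 1/80 per hour.
So Scanner A's rate is 1/16 − 1/80 = 1/20, meaning 20 hours alone.

20 hours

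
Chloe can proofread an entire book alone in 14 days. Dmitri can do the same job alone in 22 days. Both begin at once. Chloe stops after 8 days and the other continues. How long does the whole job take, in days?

In the first 8 days the combined rate is 9/77, so 72/77 of the job is done, leaving 5/77.
After Chloe leaves the rate is 1/22 per day; the remaining 5/77 takes 10/7 days.
Total = 8 + 10/7 = 66/7 days.

66/7 days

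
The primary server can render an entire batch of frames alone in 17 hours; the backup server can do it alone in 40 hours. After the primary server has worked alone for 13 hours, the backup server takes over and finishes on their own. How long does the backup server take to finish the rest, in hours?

160/17 hours

In 13 hours the primary server does 13/17 of the job, leaving 4/17.
The backup server works at 1/40 per hour, so finishing takes 4/17 ÷ 1/40 = 160/17 hours.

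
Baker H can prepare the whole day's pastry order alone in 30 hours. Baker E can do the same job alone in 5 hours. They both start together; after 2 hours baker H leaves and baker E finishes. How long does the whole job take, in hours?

In the first 2 hours the combined rate is 7/30, so 7/15 of the job is done, leaving 8/15.
After baker H leaves the rate is 1/5 per hour; the remaining 8/15 takes 8/3 hours.
Total = 2 + 8/3 = 14/3 hours.

14/3 hours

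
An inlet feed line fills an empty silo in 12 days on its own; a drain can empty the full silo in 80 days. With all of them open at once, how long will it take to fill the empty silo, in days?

Net rate = 1/12 − 1/80 = (20 − 3)/240 = 17/240 per day.
Filling time = 1 ÷ (17/240) = 240/17 days.

240/17 days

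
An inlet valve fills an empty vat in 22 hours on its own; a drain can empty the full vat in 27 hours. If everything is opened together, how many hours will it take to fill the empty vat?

Net rate = 1/22 − 1/27 = (27 − 22)/594 = 5/594 per hour.
Filling time = 1 ÷ (5/594) = 594/5 hours.

594/5 hours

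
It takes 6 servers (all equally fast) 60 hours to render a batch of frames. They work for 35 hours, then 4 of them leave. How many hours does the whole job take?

One server does 1/360 of the job per hour.
After 35 hours with 6 servers, 7/12 is done (5/12 left).
With 2 servers the rate is 2/360 = 1/180, so the rest takes 5/12 ÷ 1/180 = 75 hours.
Total = 35 + 75 = 110 hours.

110 hours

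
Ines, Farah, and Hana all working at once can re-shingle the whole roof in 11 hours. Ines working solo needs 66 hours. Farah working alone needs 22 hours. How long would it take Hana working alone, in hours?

Combined rate is 1/11 per hour.
Known contribution: 1/66 + 1/22 = (1 + 3)/66 = 4/66 = 2/33 per hour.
So Hana's rate is 1/11 − 2/33 = 1/33, meaning 33 hours alone.

33 hours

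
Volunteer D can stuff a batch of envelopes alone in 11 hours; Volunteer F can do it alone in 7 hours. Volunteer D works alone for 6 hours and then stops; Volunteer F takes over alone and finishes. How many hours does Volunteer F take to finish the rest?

In 6 hours Volunteer D does 6/11 of the job, leaving 5/11.
Volunteer F works at 1/7 per hour, so finishing takes 5/11 ÷ 1/7 = 35/11 hours.

35/11 hours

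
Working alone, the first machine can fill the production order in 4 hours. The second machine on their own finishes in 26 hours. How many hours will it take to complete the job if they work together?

52/15 hours

Combined rate: 1/4 + 1/26 = (13 + 2)/52 = 15/52 per hour.
Time = 1 ÷ (15/52) = 52/15 hours.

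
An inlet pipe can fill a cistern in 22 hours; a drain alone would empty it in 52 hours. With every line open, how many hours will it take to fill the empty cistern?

572/15 hours

Net rate = 1/22 − 1/52 = (26 − 11)/572 = 15/572 per hour.
Filling time = 1 ÷ (15/572) = 572/15 hours.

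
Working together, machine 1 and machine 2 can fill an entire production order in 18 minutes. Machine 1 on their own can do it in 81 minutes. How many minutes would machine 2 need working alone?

162/7 minutes

Combined rate is 1/18 per minute.
Known contribution: 1/81 per minute.
So machine 2's rate is 1/18 − 1/81 = 7/162, meaning 162/7 minutes alone.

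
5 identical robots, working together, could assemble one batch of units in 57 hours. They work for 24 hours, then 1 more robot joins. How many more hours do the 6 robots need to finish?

55/2 hours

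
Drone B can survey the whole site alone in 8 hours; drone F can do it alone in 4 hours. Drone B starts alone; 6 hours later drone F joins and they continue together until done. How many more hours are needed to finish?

In 6 hours drone B does 6/8 = 3/4 of the job, leaving 1/4.
Drone B and drone F together work at 3/8 per hour, so finishing takes 1/4 ÷ 3/8 = 2/3 hours.

2/3 hours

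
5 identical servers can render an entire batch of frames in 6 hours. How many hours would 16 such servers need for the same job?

15/8 hours

Total work is 5·6 = 30 server-hours.
With 16 servers: 30/16 = 15/8 hours.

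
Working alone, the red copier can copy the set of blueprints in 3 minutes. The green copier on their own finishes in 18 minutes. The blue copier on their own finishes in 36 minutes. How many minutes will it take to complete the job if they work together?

12/5 minutes

Combined rate: 1/3 + 1/18 + 1/36 = (12 + 2 + 1)/36 = 15/36 = 5/12 per minute.
Time = 1 ÷ (5/12) = 12/5 minutes.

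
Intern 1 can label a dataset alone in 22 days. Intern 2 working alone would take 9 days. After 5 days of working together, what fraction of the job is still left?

Combined rate: 1/22 + 1/9 = (9 + 22)/198 = 31/198 per day.
In 5 days they complete 5·31/198 = 155/198 of the job.
So 43/198 remains.

43/198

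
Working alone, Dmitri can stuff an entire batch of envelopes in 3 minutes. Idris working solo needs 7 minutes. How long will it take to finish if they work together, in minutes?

Combined rate: 1/3 + 1/7 = (7 + 3)/21 = 10/21 per minute.
Time = 1 ÷ (10/21) = 21/10 minutes.

21/10 minutes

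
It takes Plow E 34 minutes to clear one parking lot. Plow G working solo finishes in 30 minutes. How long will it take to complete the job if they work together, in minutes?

255/16 minutes

Combined rate: 1/34 + 1/30 = (15 + 17)/510 = 32/510 = 16/255 per minute.
Time = 1 ÷ (16/255) = 255/16 minutes.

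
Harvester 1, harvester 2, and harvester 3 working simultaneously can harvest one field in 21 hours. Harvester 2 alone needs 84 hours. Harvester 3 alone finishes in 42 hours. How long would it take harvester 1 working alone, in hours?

84 hours

Combined rate is 1/21 per hour.
Known contribution: 1/84 + 1/42 = (1 + 2)/84 = 3/84 = 1/28 per hour.
So harvester 1's rate is 1/21 − 1/28 = 1/84, meaning 84 hours alone.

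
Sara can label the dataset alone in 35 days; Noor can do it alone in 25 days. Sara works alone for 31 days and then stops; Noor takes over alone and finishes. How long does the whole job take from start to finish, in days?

237/7 days

In 31 days Sara does 31/35 of the job, leaving 4/35.
Noor works at 1/25 per day, so finishing takes 4/35 ÷ 1/25 = 20/7 days.
Total time = 31 + 20/7 = 237/7 days.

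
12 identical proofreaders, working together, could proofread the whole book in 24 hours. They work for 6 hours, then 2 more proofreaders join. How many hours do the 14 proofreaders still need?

One proofreader does 1/288 of the job per hour.
After 6 hours with 12 proofreaders, 1/4 is done (3/4 left).
With 14 proofreaders the rate is 14/288 = 7/144, so the rest takes 3/4 ÷ 7/144 = 108/7 hours.

108/7 hours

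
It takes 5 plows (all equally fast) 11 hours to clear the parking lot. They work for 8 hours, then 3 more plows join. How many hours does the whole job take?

One plow does 1/55 of the job per hour.
After 8 hours with 5 plows, 8/11 is done (3/11 left).
With 8 plows the rate is 8/55, so the rest takes 3/11 ÷ 8/55 = 15/8 hours.
Total = 8 + 15/8 = 79/8 hours.

79/8 hours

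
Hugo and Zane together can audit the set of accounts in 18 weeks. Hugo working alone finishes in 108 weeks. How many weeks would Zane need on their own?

108/5 weeks

Combined rate is 1/18 per week.
Known contribution: 1/108 per week.
So Zane's rate is 1/18 − 1/108 = 5/108, meaning 108/5 weeks alone.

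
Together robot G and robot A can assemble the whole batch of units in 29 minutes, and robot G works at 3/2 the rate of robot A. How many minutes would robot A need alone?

Let robot A's rate be r; then robot G's rate is (3/2)r, so together (3/2 + 1)r = (5/2)r = 1/29.
Thus r = 2/145 per minute.
Robot A alone: 145/2 minutes; robot G alone: 145/3 minutes.

145/2 minutes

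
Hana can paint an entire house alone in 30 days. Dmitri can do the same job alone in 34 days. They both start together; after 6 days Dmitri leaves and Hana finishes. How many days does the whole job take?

420/17 days

In the first 6 days the combined rate is 16/255, so 32/85 of the job is done, leaving 53/85.
After Dmitri leaves the rate is 1/30 per day; the remaining 53/85 takes 318/17 days.
Total = 6 + 318/17 = 420/17 days.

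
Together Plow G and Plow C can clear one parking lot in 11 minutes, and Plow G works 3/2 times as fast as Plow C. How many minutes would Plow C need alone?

55/2 minutes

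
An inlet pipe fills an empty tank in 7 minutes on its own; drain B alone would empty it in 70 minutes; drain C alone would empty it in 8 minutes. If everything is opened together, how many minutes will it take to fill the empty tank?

Net rate = 1/7 − 1/70 − 1/8 = (40 − 4 − 35)/280 = 1/280 per minute.
Filling time = 1 ÷ (1/280) = 280 minutes.

280 minutes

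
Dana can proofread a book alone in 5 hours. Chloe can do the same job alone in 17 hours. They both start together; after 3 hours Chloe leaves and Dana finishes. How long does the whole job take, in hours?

In the first 3 hours the combined rate is 22/85, so 66/85 of the job is done, leaving 19/85.
After Chloe leaves the rate is 1/5 per hour; the remaining 19/85 takes 19/17 hours.
Total = 3 + 19/17 = 70/17 hours.

70/17 hours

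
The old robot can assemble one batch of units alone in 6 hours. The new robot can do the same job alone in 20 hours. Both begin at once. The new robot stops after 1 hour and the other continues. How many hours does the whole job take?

In the first 1 hour the combined rate is 13/60, so 13/60 of the job is done, leaving 47/60.
After the new robot leaves the rate is 1/6 per hour; the remaining 47/60 takes 47/10 hours.
Total = 1 + 47/10 = 57/10 hours.

57/10 hours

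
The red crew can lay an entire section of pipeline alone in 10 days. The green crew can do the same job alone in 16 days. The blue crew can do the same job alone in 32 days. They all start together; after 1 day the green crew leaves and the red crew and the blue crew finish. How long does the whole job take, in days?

In the first 1 day the combined rate is 31/160, so 31/160 of the job is done, leaving 129/160.
After the green crew leaves the rate is 21/160 per day; the remaining 129/160 takes 43/7 days.
Total = 1 + 43/7 = 50/7 days.

50/7 days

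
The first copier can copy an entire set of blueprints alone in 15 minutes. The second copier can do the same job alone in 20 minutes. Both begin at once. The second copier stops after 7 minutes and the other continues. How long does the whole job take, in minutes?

39/4 minutes

In the first 7 minutes the combined rate is 7/60, so 49/60 of the job is done, leaving 11/60.
After the second copier leaves the rate is 1/15 per minute; the remaining 11/60 takes 11/4 minutes.
Total = 7 + 11/4 = 39/4 minutes.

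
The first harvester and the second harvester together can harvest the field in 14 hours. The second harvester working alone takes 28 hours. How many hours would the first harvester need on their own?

28 hours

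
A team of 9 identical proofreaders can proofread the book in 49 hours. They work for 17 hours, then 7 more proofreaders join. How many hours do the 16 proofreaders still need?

One proofreader does 1/441 of the job per hour.
After 17 hours with 9 proofreaders, 17/49 is done (32/49 left).
With 16 proofreaders the rate is 16/441, so the rest takes 32/49 ÷ 16/441 = 18 hours.

18 hours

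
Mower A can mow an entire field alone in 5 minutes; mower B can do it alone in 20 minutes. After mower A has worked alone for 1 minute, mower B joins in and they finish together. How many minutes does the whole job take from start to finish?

In 1 minute mower A does 1/5 of the job, leaving 4/5.
Mower A and mower B together work at 1/4 per minute, so finishing takes 4/5 ÷ 1/4 = 16/5 minutes.
Total time = 1 + 16/5 = 21/5 minutes.

21/5 minutes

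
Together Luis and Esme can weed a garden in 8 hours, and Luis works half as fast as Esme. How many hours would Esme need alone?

12 hours

Let Esme's rate be r; then Luis's rate is (1/2)r, so together (1/2 + 1)r = (3/2)r = 1/8.
Thus r = 1/12 per hour.
Esme alone: 12 hours; Luis alone: 24 hours.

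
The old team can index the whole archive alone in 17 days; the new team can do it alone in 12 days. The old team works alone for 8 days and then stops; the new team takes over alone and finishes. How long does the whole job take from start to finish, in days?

244/17 days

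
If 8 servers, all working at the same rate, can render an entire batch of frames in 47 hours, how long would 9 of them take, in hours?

Total work is 8·47 = 376 server-hours.
With 9 servers: 376/9 hours.

376/9 hours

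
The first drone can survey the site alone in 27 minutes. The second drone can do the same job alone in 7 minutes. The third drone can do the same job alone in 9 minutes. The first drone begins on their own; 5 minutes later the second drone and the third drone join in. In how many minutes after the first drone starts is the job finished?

39/5 minutes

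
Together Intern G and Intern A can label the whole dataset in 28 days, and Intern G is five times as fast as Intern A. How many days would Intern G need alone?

168/5 days

Let Intern A's rate be r; then Intern G's rate is 5r, so together (5 + 1)r = 6r = 1/28.
Thus r = 1/168 per day.
Intern A alone: 168 days; Intern G alone: 168/5 days.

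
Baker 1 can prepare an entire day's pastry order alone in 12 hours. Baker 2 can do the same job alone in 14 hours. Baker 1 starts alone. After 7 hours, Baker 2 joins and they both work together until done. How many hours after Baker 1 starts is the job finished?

126/13 hours

In the first 7 hours Baker 1 alone does 7/12 of the job, leaving 5/12.
Once everyone is working, combined rate: 1/12 + 1/14 = (7 + 6)/84 = 13/84 per hour.
Remaining 5/12 at 13/84 per hour takes 35/13 hours.
Total from the start = 7 + 35/13 = 126/13 hours.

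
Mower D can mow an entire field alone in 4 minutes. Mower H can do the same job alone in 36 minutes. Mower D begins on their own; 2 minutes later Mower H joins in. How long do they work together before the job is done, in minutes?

In the first 2 minutes Mower D alone does 2/4 = 1/2 of the job, leaving 1/2.
Once everyone is working, combined rate: 1/4 + 1/36 = (9 + 1)/36 = 10/36 = 5/18 per minute.
Remaining 1/2 at 5/18 per minute takes 9/5 minutes.

9/5 minutes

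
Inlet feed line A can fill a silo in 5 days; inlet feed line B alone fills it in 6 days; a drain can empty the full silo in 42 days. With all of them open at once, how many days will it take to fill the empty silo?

Net rate = 1/5 + 1/6 − 1/42 = (42 + 35 − 5)/210 = 72/210 = 12/35 per day.
Filling time = 1 ÷ (12/35) = 35/12 days.

35/12 days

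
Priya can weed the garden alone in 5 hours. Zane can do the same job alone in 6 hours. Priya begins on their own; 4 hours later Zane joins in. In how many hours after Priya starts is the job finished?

50/11 hours

In the first 4 hours Priya alone does 4/5 of the job, leaving 1/5.
Once everyone is working, combined rate: 1/5 + 1/6 = (6 + 5)/30 = 11/30 per hour.
Remaining 1/5 at 11/30 per hour takes 6/11 hours.
Total from the start = 4 + 6/11 = 50/11 hours.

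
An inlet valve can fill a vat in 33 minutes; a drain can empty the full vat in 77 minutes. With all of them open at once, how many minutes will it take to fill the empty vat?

231/4 minutes

Net rate = 1/33 − 1/77 = (7 − 3)/231 = 4/231 per minute.
Filling time = 1 ÷ (4/231) = 231/4 minutes.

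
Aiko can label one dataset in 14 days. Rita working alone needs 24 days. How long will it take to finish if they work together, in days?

168/19 days

With two workers the combined time is the product over the sum: 14·24/(14+24) = 336/38 = 168/19 days.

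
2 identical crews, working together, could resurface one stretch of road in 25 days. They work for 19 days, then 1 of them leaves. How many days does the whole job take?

31 days

One crew does 1/50 of the job per day.
After 19 days with 2 crews, 19/25 is done (6/25 left).
With 1 crew the rate is 1/50, so the rest takes 6/25 ÷ 1/50 = 12 days.
Total = 19 + 12 = 31 days.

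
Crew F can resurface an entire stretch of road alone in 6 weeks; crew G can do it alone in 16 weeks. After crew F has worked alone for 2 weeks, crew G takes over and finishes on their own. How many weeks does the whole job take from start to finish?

In 2 weeks crew F does 2/6 = 1/3 of the job, leaving 2/3.
Crew G works at 1/16 per week, so finishing takes 2/3 ÷ 1/16 = 32/3 weeks.
Total time = 2 + 32/3 = 38/3 weeks.

38/3 weeks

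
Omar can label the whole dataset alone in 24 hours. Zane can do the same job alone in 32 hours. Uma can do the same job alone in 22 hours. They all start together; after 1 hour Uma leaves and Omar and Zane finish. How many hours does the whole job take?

In the first 1 hour the combined rate is 125/1056, so 125/1056 of the job is done, leaving 931/1056.
After Uma leaves the rate is 7/96 per hour; the remaining 931/1056 takes 133/11 hours.
Total = 1 + 133/11 = 144/11 hours.

144/11 hours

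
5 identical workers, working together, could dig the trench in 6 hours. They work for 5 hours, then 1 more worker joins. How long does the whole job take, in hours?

One worker does 1/30 of the job per hour.
After 5 hours with 5 workers, 5/6 is done (1/6 left).
With 6 workers the rate is 6/30 = 1/5, so the rest takes 1/6 ÷ 1/5 = 5/6 hours.
Total = 5 + 5/6 = 35/6 hours.

35/6 hours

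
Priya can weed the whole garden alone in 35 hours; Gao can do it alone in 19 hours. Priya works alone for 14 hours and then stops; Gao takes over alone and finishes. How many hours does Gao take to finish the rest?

In 14 hours Priya does 14/35 = 2/5 of the job, leaving 3/5.
Gao works at 1/19 per hour, so finishing takes 3/5 ÷ 1/19 = 57/5 hours.

57/5 hours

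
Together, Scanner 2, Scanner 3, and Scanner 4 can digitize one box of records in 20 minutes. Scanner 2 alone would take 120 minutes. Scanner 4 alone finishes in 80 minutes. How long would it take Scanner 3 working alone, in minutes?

240/7 minutes

Combined rate is 1/20 per minute.
Known contribution: 1/120 + 1/80 = (2 + 3)/240 = 5/240 = 1/48 per minute.
So Scanner 3's rate is 1/20 − 1/48 = 7/240, meaning 240/7 minutes alone.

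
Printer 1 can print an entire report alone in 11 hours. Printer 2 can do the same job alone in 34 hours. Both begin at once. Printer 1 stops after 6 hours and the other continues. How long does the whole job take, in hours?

In the first 6 hours the combined rate is 45/374, so 135/187 of the job is done, leaving 52/187.
After printer 1 leaves the rate is 1/34 per hour; the remaining 52/187 takes 104/11 hours.
Total = 6 + 104/11 = 170/11 hours.

170/11 hours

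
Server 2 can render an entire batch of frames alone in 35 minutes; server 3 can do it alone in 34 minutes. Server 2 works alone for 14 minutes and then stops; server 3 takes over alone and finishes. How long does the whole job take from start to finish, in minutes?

172/5 minutes

In 14 minutes server 2 does 14/35 = 2/5 of the job, leaving 3/5.
Server 3 works at 1/34 per minute, so finishing takes 3/5 ÷ 1/34 = 102/5 minutes.
Total time = 14 + 102/5 = 172/5 minutes.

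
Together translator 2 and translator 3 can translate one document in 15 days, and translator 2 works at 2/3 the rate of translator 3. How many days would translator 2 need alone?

Let translator 3's rate be r; then translator 2's rate is (2/3)r, so together (2/3 + 1)r = (5/3)r = 1/15.
Thus r = 1/25 per day.
Translator 3 alone: 25 days; translator 2 alone: 75/2 days.

75/2 days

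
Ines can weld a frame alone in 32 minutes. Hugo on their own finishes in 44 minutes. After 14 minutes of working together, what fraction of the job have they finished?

133/176

Combined rate: 1/32 + 1/44 = (11 + 8)/352 = 19/352 per minute.
In 14 minutes they complete 14·19/352 = 133/176 of the job.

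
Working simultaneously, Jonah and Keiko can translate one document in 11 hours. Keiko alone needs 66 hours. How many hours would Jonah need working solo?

66/5 hours

Combined rate is 1/11 per hour.
Known contribution: 1/66 per hour.
So Jonah's rate is 1/11 − 1/66 = 5/66, meaning 66/5 hours alone.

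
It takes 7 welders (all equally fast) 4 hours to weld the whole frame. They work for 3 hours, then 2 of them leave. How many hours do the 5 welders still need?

One welder does 1/28 of the job per hour.
After 3 hours with 7 welders, 3/4 is done (1/4 left).
With 5 welders the rate is 5/28, so the rest takes 1/4 ÷ 5/28 = 7/5 hours.

7/5 hours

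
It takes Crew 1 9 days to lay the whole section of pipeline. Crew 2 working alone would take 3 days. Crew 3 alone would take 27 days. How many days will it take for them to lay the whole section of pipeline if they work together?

Combined rate: 1/9 + 1/3 + 1/27 = (3 + 9 + 1)/27 = 13/27 per day.
Time = 1 ÷ (13/27) = 27/13 days.

27/13 days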